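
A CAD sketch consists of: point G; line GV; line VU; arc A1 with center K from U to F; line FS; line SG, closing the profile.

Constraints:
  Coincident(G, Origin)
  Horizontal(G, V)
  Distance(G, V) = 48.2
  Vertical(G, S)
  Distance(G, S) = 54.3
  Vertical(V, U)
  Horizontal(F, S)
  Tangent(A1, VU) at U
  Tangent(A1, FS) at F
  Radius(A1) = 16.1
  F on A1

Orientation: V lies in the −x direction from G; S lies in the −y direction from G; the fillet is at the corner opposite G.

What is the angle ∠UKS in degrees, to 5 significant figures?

153.36°

G is at the origin; G and V share the same y with |GV| = 48.2 and V on the −x side, so V = (-48.200, 0.0000). G and S share the same x with |GS| = 54.3 and S on the −y side, so S = (0.0000, -54.300). The virtual corner opposite G is at (-48.200, -54.300). Tangency of A1 to VU means the radius KU is perpendicular to VU and tangency of A1 to FS means the radius KF is perpendicular to FS, with radius 16.1, so the center K sits 16.1 in from both sides at K = (-32.100, -38.200). That places the tangent points at U = (-48.200, -38.200) on VU and F = (-32.100, -54.300) on FS. Then cos ∠UKS = KU·KS / (|KU||KS|), giving 153.36°.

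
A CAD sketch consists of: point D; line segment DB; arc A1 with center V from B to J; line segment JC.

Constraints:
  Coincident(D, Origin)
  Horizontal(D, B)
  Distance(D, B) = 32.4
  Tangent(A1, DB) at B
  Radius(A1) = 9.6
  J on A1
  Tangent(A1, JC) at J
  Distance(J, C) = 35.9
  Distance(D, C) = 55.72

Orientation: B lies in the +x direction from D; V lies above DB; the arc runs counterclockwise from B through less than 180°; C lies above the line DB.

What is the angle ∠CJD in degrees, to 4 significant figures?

88.77°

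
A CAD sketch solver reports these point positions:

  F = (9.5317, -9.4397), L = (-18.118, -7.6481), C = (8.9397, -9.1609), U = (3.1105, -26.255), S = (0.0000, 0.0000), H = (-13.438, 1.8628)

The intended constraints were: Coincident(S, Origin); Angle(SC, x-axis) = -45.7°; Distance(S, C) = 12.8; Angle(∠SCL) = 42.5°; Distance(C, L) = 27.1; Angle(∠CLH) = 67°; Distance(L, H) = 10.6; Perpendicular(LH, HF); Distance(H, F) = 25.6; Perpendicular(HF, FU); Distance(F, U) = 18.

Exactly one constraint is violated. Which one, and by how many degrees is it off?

Perpendicular(HF, FU) — off by 5.30°.

S = (0.00, 0.00) ✓; SC at -45.70° ✓; |SC| = 12.80 ✓; ∠SCL = 42.50° ✓; |CL| = 27.10 ✓; ∠CLH = 67.00° ✓; |LH| = 10.60 ✓; ∠(LH, HF) = 90.00° ✓; |HF| = 25.60 ✓; ∠(HF, FU) = 84.70° ✗; |FU| = 18.00 ✓.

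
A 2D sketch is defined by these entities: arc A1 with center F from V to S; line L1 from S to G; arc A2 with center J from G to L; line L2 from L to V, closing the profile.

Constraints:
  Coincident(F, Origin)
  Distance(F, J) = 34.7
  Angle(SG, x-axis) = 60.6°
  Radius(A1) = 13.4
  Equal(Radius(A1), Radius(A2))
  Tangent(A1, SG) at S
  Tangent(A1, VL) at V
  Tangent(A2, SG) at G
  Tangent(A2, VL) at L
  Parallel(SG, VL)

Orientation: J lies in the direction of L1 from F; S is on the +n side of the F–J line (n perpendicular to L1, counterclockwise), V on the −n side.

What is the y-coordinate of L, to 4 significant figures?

23.65

The slot axis is L1's direction at 60.6°, so u = (cos 60.6°, sin 60.6°) = (0.4909, 0.8712) and n = (−sin 60.6°, cos 60.6°) = (-0.8712, 0.4909). F is at the origin and J lies 34.7 along u from F, so J = 34.7·u = (17.03, 30.23). Tangency of A1 to both parallel lines with radius 13.4 puts S and V at F ± 13.4·n: S = (-11.67, 6.578), V = (11.67, -6.578). Equal radii place G and L the same way about J: G = J + 13.4·n = (5.360, 36.81), L = J − 13.4·n = (28.71, 23.65). So L.y = 23.65.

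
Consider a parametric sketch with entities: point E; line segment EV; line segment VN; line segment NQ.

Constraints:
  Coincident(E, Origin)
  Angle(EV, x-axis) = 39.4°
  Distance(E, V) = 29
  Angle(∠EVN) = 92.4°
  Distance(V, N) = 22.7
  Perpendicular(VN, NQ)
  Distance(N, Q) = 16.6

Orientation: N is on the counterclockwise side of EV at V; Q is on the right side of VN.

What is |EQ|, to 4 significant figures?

51.47

E is at the origin; EV runs at 39.4° with length 29.0, so V = 29.0·(cos 39.4°, sin 39.4°) = (22.41, 18.41). ∠EVN = 92.4°, so VN runs at 39.4° + (180° − 92.4°) = 127.0° from the x-axis; with |VN| = 22.7, N = V + 22.7·(cos 127.0°, sin 127.0°) = (8.748, 36.54). The perpendicularity gives NQ at right angles to VN; with |NQ| = 16.6 on the right of VN, Q = N + 16.6·(0.7986, 0.6018) = (22.01, 46.53). Then |EQ| = |Q − E| = 51.47.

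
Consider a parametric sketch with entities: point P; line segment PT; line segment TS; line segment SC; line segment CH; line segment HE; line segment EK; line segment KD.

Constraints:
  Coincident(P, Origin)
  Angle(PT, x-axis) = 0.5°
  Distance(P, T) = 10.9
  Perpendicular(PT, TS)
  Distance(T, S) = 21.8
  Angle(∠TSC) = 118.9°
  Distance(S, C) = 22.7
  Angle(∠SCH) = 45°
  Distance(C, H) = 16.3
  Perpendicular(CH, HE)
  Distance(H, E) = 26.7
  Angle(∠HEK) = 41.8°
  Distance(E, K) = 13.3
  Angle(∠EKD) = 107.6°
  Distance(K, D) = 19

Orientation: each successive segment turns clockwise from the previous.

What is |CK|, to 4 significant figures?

18.36

P is at the origin; PT runs at 0.5° with length 10.9, so T = (10.90, 0.09512). PT is perpendicular to TS, so TS runs at -89.50°; with |TS| = 21.8, S = (11.09, -21.70). ∠TSC = 118.9° gives SC at -150.6° from the x-axis; with |SC| = 22.7, C = (-8.687, -32.85). ∠SCH = 45.0° gives CH at 74.40° from the x-axis; with |CH| = 16.3, H = (-4.303, -17.15). CH is perpendicular to HE, so HE runs at -15.60°; with |HE| = 26.7, E = (21.41, -24.33). ∠HEK = 41.8° gives EK at -153.8° from the x-axis; with |EK| = 13.3, K = (9.480, -30.20). Then |CK| = |K − C| = 18.36.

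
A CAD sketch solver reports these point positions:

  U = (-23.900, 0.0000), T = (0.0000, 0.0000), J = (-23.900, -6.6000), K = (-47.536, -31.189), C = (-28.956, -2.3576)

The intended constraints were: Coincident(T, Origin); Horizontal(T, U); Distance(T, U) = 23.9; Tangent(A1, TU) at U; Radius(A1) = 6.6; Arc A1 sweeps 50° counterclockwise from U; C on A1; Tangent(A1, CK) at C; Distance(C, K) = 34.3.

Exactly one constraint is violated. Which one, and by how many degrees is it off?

Tangent(A1, CK) at C — off by 7.20°.

T = (0.00, 0.00) ✓; T.y = 0.00, U.y = 0.00 ✓; |TU| = 23.90 ✓; ∠(JU, UT) = 90.00° ✓; |JU| = 6.600 ✓; bearing(J→C) − bearing(J→U) = 50.00° ✓; |JC| = 6.600 ✓; ∠(JC, CK) = 82.80° ✗; |CK| = 34.30 ✓.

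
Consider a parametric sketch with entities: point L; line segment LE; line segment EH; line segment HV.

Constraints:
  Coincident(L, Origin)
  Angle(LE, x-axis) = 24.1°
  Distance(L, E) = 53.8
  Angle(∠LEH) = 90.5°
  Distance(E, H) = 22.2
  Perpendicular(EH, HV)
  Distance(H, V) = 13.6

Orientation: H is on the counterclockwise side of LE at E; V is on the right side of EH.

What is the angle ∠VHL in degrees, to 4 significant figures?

157.2°

L is at the origin; LE runs at 24.1° with length 53.8, so E = 53.8·(cos 24.1°, sin 24.1°) = (49.11, 21.97). ∠LEH = 90.5°, so EH runs at 24.1° + (180° − 90.5°) = 113.6° from the x-axis; with |EH| = 22.2, H = E + 22.2·(cos 113.6°, sin 113.6°) = (40.22, 42.31). EH ⟂ HV; with |HV| = 13.6 on the right of EH, V = H + 13.6·(0.9164, 0.4003) = (52.69, 47.76). Then cos ∠VHL = HV·HL / (|HV||HL|), giving 157.2°.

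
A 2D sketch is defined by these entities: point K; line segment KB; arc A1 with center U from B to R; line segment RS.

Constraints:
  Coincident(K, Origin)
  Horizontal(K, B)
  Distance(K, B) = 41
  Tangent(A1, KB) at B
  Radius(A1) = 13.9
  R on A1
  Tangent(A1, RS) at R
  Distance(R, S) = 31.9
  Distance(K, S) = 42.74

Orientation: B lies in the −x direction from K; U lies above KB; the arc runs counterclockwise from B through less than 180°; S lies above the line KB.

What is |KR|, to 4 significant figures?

29.40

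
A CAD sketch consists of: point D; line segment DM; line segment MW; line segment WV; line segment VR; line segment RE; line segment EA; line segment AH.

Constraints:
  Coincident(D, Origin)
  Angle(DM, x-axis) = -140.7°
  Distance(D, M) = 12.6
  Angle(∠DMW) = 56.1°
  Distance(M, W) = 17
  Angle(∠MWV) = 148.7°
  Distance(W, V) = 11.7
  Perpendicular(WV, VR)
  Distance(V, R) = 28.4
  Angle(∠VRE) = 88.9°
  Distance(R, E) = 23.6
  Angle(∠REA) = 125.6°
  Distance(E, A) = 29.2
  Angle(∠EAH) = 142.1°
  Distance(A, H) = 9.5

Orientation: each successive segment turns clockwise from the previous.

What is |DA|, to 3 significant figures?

27.3

D is at the origin; DM runs at -140.7° with length 12.6, so M = (-9.75, -7.98). ∠DMW = 56.1° gives MW at 95.4° from the x-axis; with |MW| = 17.0, W = (-11.4, 8.94). ∠MWV = 148.7° gives WV at 64.1° from the x-axis; with |WV| = 11.7, V = (-6.24, 19.5). WV is perpendicular to VR, so VR runs at -25.9°; with |VR| = 28.4, R = (19.3, 7.06). ∠VRE = 88.9° gives RE at -117° from the x-axis; with |RE| = 23.6, E = (8.59, -14.0). ∠REA = 125.6° gives EA at -171° from the x-axis; with |EA| = 29.2, A = (-20.3, -18.3). Then |DA| = |A − D| = 27.3.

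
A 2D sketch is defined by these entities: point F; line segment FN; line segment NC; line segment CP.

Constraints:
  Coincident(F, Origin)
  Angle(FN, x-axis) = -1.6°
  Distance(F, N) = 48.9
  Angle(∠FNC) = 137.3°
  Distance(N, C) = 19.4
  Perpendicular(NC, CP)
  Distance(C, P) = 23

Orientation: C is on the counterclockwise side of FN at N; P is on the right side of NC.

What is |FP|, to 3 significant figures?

78.8

F is at the origin; FN runs at -1.6° with length 48.9, so N = 48.9·(cos -1.6°, sin -1.6°) = (48.9, -1.37). ∠FNC = 137.3°, so NC runs at -1.6° + (180° − 137.3°) = 41.1° from the x-axis; with |NC| = 19.4, C = N + 19.4·(cos 41.1°, sin 41.1°) = (63.5, 11.4). The perpendicularity gives CP at right angles to NC; with |CP| = 23.0 on the right of NC, P = C + 23.0·(0.657, -0.754) = (78.6, -5.94). Then |FP| = |P − F| = 78.8.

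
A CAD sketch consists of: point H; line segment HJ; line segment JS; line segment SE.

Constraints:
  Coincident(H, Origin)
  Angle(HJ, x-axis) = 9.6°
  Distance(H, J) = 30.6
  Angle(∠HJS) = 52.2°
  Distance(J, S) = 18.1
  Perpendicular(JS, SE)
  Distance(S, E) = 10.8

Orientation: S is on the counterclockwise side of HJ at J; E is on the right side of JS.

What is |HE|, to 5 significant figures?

34.985

∠HJS = 52.2°, so JS runs at 9.6° + (180° − 52.2°) = 137.40° from the x-axis; with |JS| = 18.1, S = J + 18.1·(cos 137.40°, sin 137.40°) = (16.848, 17.355). JS ⟂ SE; with |SE| = 10.8 on the right of JS, E = S + 10.8·(0.67688, 0.73610) = (24.158, 25.304). Then |HE| = |E − H| = 34.985.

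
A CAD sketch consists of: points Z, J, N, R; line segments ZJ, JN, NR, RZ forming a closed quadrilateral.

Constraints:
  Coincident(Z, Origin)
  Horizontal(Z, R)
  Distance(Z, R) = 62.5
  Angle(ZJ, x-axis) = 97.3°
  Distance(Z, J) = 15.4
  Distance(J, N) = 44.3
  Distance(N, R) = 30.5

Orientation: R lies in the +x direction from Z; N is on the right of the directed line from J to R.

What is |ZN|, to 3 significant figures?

35.6

Z is at the origin; ZR is horizontal with |ZR| = 62.5 and R in +x, so R = (62.5, 0). ZJ runs at 97.3° with |ZJ| = 15.4, so J = (-1.96, 15.3). N is determined by |JN| = 44.3 and |NR| = 30.5 together: it lies at the intersection of circle(J, 44.3) and circle(R, 30.5). With |JR| = 66.2, the foot of the radical line on JR is 40.9 from J and the perpendicular offset is √(44.3² − 40.9²) = 17.0. Taking the right-of-JR solution: N = (33.9, -10.7).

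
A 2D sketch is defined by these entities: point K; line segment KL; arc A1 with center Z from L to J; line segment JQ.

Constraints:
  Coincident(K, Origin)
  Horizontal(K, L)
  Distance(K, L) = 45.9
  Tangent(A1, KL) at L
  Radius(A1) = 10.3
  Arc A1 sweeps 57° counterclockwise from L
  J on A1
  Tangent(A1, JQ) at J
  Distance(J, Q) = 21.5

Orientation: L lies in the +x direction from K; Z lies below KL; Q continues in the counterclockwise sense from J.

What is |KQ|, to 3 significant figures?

34.2

K is at the origin; KL is horizontal with |KL| = 45.9 and L on the +x side, so L = (45.9, 0.00). A1 meets KL tangentially, so ZL is at right angles to KL, so Z = L + (0, -10.3) = (45.9, -10.3). On A1, L sits at bearing 90° from Z; a 57° counterclockwise sweep puts J at bearing 147°, so J = Z + 10.3·(cos 147°, sin 147°) = (37.3, -4.69). The tangent condition forces ZJ to be normal to JQ, so JQ runs along (−sin 147°, cos 147°); with |JQ| = 21.5, Q = (25.6, -22.7). Then |KQ| = |Q − K| = 34.2.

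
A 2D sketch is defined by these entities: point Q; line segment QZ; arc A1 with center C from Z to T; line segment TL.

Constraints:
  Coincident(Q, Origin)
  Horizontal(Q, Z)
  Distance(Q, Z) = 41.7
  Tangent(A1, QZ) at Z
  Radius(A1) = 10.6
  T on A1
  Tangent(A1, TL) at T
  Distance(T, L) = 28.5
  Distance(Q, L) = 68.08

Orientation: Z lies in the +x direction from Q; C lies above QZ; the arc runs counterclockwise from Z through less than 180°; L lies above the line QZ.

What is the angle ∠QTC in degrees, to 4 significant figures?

20.03°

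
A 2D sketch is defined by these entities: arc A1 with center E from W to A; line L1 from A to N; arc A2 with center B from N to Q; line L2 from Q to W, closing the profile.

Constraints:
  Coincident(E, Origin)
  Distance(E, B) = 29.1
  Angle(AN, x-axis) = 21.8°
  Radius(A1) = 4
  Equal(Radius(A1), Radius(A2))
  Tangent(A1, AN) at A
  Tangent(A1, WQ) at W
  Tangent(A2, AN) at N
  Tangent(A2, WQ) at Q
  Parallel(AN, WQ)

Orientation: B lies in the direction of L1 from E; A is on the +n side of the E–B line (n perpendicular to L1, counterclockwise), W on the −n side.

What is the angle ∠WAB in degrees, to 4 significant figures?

82.17°

The slot axis is L1's direction at 21.8°, so u = (cos 21.8°, sin 21.8°) = (0.9285, 0.3714) and n = (−sin 21.8°, cos 21.8°) = (-0.3714, 0.9285). E is at the origin and B lies 29.1 along u from E, so B = 29.1·u = (27.02, 10.81). Tangency of A1 to both parallel lines with radius 4.0 puts A and W at E ± 4.0·n: A = (-1.485, 3.714), W = (1.485, -3.714). Then cos ∠WAB = AW·AB / (|AW||AB|), giving 82.17°.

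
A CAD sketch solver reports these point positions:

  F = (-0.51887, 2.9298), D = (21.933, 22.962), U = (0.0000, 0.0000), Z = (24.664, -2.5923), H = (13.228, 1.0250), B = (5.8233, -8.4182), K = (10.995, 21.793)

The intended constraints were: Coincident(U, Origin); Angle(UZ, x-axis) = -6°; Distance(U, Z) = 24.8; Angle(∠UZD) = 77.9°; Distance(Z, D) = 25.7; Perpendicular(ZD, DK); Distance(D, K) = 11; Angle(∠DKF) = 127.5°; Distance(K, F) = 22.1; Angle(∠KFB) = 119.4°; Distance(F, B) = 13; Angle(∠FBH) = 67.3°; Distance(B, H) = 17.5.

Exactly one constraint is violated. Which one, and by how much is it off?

Distance(B, H) = 17.5 — off by 5.50.

U = (0.00, 0.00) ✓; UZ at -6.000° ✓; |UZ| = 24.80 ✓; ∠UZD = 77.90° ✓; |ZD| = 25.70 ✓; ∠(ZD, DK) = 90.00° ✓; |DK| = 11.00 ✓; ∠DKF = 127.5° ✓; |KF| = 22.10 ✓; ∠KFB = 119.4° ✓; |FB| = 13.00 ✓; ∠FBH = 67.30° ✓; |BH| = 12.00 ✗.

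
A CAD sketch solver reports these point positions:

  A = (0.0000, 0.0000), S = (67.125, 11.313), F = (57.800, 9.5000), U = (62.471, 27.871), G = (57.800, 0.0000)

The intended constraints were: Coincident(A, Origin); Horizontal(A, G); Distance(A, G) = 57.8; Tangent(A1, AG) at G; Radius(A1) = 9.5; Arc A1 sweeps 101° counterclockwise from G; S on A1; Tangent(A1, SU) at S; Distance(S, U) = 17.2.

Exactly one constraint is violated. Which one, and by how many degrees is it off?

Tangent(A1, SU) at S — off by 4.70°.

A = (0.00, 0.00) ✓; A.y = 0.00, G.y = 0.00 ✓; |AG| = 57.80 ✓; ∠(FG, GA) = 90.00° ✓; |FG| = 9.500 ✓; bearing(F→S) − bearing(F→G) = 101.0° ✓; |FS| = 9.500 ✓; ∠(FS, SU) = 85.30° ✗; |SU| = 17.20 ✓.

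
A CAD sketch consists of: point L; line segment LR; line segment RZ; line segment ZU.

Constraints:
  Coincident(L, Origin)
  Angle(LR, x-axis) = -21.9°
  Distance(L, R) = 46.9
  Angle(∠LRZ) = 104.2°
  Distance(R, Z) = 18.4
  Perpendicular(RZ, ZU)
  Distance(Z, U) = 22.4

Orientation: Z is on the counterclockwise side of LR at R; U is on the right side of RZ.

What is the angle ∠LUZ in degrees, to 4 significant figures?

23.78°

L is at the origin; LR runs at -21.9° with length 46.9, so R = 46.9·(cos -21.9°, sin -21.9°) = (43.52, -17.49). ∠LRZ = 104.2°, so RZ runs at -21.9° + (180° − 104.2°) = 53.90° from the x-axis; with |RZ| = 18.4, Z = R + 18.4·(cos 53.90°, sin 53.90°) = (54.36, -2.626). RZ is perpendicular to ZU; with |ZU| = 22.4 on the right of RZ, U = Z + 22.4·(0.8080, -0.5892) = (72.46, -15.82). Then cos ∠LUZ = UL·UZ / (|UL||UZ|), giving 23.78°.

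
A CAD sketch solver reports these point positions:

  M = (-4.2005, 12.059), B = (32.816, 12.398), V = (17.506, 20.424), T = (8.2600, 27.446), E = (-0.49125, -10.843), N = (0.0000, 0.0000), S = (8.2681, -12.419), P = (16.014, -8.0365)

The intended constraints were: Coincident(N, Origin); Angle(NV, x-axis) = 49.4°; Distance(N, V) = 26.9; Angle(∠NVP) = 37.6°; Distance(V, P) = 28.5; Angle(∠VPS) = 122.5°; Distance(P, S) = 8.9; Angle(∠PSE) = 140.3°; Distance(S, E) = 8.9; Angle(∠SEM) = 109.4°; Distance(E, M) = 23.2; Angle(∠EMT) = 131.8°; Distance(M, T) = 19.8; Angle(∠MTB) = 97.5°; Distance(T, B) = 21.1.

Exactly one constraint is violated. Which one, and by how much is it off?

Distance(T, B) = 21.1 — off by 7.70.

N = (0.00, 0.00) ✓; NV at 49.40° ✓; |NV| = 26.90 ✓; ∠NVP = 37.60° ✓; |VP| = 28.50 ✓; ∠VPS = 122.5° ✓; |PS| = 8.900 ✓; ∠PSE = 140.3° ✓; |SE| = 8.900 ✓; ∠SEM = 109.4° ✓; |EM| = 23.20 ✓; ∠EMT = 131.8° ✓; |MT| = 19.80 ✓; ∠MTB = 97.50° ✓; |TB| = 28.80 ✗.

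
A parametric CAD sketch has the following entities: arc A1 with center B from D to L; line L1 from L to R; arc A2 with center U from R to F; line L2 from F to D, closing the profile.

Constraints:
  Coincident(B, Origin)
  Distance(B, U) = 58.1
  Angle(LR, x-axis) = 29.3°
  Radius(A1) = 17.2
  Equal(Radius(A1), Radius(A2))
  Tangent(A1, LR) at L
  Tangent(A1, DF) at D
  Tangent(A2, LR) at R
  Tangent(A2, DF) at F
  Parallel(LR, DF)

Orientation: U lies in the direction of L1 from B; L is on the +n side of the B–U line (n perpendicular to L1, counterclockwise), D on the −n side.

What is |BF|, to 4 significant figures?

60.59

The slot axis is L1's direction at 29.3°, so u = (cos 29.3°, sin 29.3°) = (0.8721, 0.4894) and n = (−sin 29.3°, cos 29.3°) = (-0.4894, 0.8721). B is at the origin and U lies 58.1 along u from B, so U = 58.1·u = (50.67, 28.43). Tangency of A1 to both parallel lines with radius 17.2 puts L and D at B ± 17.2·n: L = (-8.417, 15.00), D = (8.417, -15.00). Equal radii place R and F the same way about U: R = U + 17.2·n = (42.25, 43.43), F = U − 17.2·n = (59.08, 13.43). Then |BF| = |F − B| = 60.59.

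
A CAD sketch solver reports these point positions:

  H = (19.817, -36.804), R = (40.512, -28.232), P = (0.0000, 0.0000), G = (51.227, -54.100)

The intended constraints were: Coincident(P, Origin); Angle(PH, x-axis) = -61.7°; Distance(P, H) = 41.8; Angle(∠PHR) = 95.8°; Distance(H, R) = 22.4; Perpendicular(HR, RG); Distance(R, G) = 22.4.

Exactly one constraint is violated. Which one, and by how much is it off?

Distance(R, G) = 22.4 — off by 5.60.

P = (0.00, 0.00) ✓; PH at -61.70° ✓; |PH| = 41.80 ✓; ∠PHR = 95.80° ✓; |HR| = 22.40 ✓; ∠(HR, RG) = 90.00° ✓; |RG| = 28.00 ✗.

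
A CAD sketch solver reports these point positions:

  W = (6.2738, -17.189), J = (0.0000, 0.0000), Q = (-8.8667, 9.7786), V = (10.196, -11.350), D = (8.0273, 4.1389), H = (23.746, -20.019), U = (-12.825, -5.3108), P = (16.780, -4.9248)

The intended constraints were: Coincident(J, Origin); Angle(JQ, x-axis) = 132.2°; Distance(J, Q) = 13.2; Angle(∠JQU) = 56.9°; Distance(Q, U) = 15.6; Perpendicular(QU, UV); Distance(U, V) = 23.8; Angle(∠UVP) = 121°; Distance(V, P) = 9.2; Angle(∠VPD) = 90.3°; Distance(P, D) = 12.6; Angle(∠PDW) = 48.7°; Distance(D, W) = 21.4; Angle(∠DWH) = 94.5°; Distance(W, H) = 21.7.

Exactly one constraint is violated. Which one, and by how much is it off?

Distance(W, H) = 21.7 — off by 4.00.

J = (0.00, 0.00) ✓; JQ at 132.2° ✓; |JQ| = 13.20 ✓; ∠JQU = 56.90° ✓; |QU| = 15.60 ✓; ∠(QU, UV) = 90.00° ✓; |UV| = 23.80 ✓; ∠UVP = 121.0° ✓; |VP| = 9.200 ✓; ∠VPD = 90.30° ✓; |PD| = 12.60 ✓; ∠PDW = 48.70° ✓; |DW| = 21.40 ✓; ∠DWH = 94.50° ✓; |WH| = 17.70 ✗.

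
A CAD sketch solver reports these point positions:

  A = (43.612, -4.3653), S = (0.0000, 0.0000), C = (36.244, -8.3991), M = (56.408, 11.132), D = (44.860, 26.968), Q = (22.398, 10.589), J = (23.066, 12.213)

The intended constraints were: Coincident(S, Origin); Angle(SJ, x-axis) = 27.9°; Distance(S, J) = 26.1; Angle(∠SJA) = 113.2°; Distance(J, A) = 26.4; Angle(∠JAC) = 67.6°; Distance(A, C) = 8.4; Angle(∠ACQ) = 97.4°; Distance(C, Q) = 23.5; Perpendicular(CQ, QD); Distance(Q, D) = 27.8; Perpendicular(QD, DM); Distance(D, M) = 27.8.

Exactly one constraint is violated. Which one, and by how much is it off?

Distance(D, M) = 27.8 — off by 8.20.

S = (0.00, 0.00) ✓; SJ at 27.90° ✓; |SJ| = 26.10 ✓; ∠SJA = 113.2° ✓; |JA| = 26.40 ✓; ∠JAC = 67.60° ✓; |AC| = 8.400 ✓; ∠ACQ = 97.40° ✓; |CQ| = 23.50 ✓; ∠(CQ, QD) = 90.00° ✓; |QD| = 27.80 ✓; ∠(QD, DM) = 90.00° ✓; |DM| = 19.60 ✗.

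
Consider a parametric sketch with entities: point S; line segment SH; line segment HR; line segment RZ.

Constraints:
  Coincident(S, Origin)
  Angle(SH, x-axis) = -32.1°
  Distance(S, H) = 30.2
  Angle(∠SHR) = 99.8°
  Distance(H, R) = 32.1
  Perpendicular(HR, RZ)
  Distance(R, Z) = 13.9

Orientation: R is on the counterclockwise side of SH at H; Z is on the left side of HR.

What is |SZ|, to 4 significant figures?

40.48

S is at the origin; SH runs at -32.1° with length 30.2, so H = 30.2·(cos -32.1°, sin -32.1°) = (25.58, -16.05). ∠SHR = 99.8°, so HR runs at -32.1° + (180° − 99.8°) = 48.10° from the x-axis; with |HR| = 32.1, R = H + 32.1·(cos 48.10°, sin 48.10°) = (47.02, 7.844). HR is perpendicular to RZ; with |RZ| = 13.9 on the left of HR, Z = R + 13.9·(-0.7443, 0.6678) = (36.67, 17.13). Then |SZ| = |Z − S| = 40.48.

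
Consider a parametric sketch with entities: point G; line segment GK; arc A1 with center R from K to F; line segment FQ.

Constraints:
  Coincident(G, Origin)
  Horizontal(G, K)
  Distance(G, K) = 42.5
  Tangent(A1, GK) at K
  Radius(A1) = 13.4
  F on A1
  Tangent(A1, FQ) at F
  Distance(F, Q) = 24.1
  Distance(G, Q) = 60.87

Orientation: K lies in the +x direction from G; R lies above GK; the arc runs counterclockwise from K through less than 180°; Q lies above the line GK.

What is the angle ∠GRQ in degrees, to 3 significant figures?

113°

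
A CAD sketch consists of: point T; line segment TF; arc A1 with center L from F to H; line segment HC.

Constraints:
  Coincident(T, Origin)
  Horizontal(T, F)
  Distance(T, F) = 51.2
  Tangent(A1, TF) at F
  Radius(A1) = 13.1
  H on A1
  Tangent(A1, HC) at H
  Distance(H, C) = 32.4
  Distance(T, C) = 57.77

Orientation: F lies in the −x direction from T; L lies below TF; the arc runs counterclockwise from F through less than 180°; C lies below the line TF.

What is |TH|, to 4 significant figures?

64.28

Checks: T = (0.00, 0.00) ✓; T.y = 0.00, F.y = 0.00 ✓; |LH| = 13.10 ✓; ∠(LH, HC) = 90.00° ✓; |HC| = 32.40 ✓; |TC| = 57.77 ✓.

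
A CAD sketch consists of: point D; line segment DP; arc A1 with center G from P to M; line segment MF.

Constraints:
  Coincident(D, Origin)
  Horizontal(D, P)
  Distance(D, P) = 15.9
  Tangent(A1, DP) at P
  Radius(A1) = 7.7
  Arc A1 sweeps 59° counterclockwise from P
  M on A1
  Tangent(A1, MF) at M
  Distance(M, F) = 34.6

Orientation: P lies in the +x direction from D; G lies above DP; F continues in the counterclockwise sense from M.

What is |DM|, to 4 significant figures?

22.81

D is at the origin; DP is horizontal with |DP| = 15.9 and P on the +x side, so P = (15.90, 0.000). A1 meets DP tangentially, so GP is at right angles to DP, so G = P + (0, 7.7) = (15.90, 7.700). On A1, P sits at bearing -90° from G; a 59° counterclockwise sweep puts M at bearing -31°, so M = G + 7.7·(cos -31°, sin -31°) = (22.50, 3.734). Then |DM| = |M − D| = 22.81.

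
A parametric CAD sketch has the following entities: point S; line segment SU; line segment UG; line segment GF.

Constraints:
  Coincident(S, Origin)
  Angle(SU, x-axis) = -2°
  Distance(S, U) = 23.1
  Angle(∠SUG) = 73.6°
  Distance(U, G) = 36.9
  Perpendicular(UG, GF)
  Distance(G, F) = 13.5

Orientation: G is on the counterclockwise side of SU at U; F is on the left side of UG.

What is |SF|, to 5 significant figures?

31.588

S is at the origin; SU runs at -2.0° with length 23.1, so U = 23.1·(cos -2.0°, sin -2.0°) = (23.086, -0.80618). ∠SUG = 73.6°, so UG runs at -2.0° + (180° − 73.6°) = 104.40° from the x-axis; with |UG| = 36.9, G = U + 36.9·(cos 104.40°, sin 104.40°) = (13.909, 34.935). UG ⟂ GF; with |GF| = 13.5 on the left of UG, F = G + 13.5·(-0.96858, -0.24869) = (0.83340, 31.577). Then |SF| = |F − S| = 31.588.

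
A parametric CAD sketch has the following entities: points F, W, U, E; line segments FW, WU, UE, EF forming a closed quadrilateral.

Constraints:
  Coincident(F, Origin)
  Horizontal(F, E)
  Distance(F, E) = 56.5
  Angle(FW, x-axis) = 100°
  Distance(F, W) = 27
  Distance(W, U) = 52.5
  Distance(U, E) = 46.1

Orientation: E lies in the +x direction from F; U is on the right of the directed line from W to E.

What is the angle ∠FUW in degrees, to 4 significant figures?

13.07°

Checks: |WU| = 52.50 ✓; |UE| = 46.10 ✓.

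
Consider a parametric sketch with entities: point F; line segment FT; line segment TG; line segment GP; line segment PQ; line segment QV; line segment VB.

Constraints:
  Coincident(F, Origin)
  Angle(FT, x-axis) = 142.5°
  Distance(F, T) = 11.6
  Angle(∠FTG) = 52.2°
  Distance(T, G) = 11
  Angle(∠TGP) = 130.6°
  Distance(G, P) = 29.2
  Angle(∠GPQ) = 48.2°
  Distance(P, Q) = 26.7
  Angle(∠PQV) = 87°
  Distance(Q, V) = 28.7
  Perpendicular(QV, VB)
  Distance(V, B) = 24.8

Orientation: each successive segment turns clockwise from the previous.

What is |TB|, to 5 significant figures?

30.588

F is at the origin; FT runs at 142.5° with length 11.6, so T = (-9.2029, 7.0616). ∠FTG = 52.2° gives TG at 14.700° from the x-axis; with |TG| = 11.0, G = (1.4370, 9.8530). ∠TGP = 130.6° gives GP at -34.700° from the x-axis; with |GP| = 29.2, P = (25.444, -6.7700). ∠GPQ = 48.2° gives PQ at -166.50° from the x-axis; with |PQ| = 26.7, Q = (-0.51862, -13.003). ∠PQV = 87.0° gives QV at 100.50° from the x-axis; with |QV| = 28.7, V = (-5.7488, 15.216). QV ⟂ VB, so VB runs at 10.500°; with |VB| = 24.8, B = (18.636, 19.736). Then |TB| = |B − T| = 30.588.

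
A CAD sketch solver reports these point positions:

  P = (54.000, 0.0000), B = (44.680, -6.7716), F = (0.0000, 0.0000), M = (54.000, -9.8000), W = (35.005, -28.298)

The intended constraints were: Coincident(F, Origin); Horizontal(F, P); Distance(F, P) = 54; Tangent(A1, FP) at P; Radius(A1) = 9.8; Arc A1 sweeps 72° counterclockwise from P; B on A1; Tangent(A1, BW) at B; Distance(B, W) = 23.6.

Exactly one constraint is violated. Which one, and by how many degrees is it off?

Tangent(A1, BW) at B — off by 6.20°.

F = (0.00, 0.00) ✓; F.y = 0.00, P.y = 0.00 ✓; |FP| = 54.00 ✓; ∠(MP, PF) = 90.00° ✓; |MP| = 9.800 ✓; bearing(M→B) − bearing(M→P) = 72.00° ✓; |MB| = 9.800 ✓; ∠(MB, BW) = 96.20° ✗; |BW| = 23.60 ✓.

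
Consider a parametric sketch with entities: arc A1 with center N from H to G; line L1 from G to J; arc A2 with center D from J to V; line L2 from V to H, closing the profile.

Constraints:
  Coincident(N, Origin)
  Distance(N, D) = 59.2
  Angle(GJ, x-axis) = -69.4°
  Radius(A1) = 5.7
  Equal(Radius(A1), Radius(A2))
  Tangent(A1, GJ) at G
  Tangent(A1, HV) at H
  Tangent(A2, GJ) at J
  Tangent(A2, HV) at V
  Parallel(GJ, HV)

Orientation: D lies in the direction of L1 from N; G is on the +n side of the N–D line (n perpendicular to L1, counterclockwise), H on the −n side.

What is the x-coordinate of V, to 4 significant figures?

15.49

The slot axis is L1's direction at -69.4°, so u = (cos -69.4°, sin -69.4°) = (0.3518, -0.9361) and n = (−sin -69.4°, cos -69.4°) = (0.9361, 0.3518). N is at the origin and D lies 59.2 along u from N, so D = 59.2·u = (20.83, -55.41). Tangency of A1 to both parallel lines with radius 5.7 puts G and H at N ± 5.7·n: G = (5.336, 2.005), H = (-5.336, -2.005). Equal radii place J and V the same way about D: J = D + 5.7·n = (26.16, -53.41), V = D − 5.7·n = (15.49, -57.42). So V.x = 15.49.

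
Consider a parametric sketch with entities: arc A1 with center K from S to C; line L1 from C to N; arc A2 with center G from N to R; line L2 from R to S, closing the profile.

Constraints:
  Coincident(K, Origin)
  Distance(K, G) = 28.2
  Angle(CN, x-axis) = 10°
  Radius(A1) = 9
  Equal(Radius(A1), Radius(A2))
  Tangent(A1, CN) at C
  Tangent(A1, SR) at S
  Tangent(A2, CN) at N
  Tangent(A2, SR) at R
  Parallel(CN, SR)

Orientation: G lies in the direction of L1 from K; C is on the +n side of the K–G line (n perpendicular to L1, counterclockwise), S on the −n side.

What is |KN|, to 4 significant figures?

29.60

Tangency of A1 to both parallel lines with radius 9.0 puts C and S at K ± 9.0·n: C = (-1.563, 8.863), S = (1.563, -8.863). Equal radii place N and R the same way about G: N = G + 9.0·n = (26.21, 13.76), R = G − 9.0·n = (29.33, -3.966). Then |KN| = |N − K| = 29.60.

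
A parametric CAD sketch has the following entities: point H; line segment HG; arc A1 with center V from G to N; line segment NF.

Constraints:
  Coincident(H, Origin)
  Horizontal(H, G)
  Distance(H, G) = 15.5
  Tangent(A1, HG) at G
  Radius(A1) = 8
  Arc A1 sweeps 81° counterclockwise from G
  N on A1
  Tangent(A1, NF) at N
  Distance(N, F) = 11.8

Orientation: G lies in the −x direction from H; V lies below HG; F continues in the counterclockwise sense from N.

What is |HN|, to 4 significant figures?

24.36

Tangency of A1 to HG means the radius VG is perpendicular to HG, so V = G + (0, -8) = (-15.50, -8.000). On A1, G sits at bearing 90° from V; an 81° counterclockwise sweep puts N at bearing 171°, so N = V + 8.0·(cos 171°, sin 171°) = (-23.40, -6.749). Then |HN| = |N − H| = 24.36.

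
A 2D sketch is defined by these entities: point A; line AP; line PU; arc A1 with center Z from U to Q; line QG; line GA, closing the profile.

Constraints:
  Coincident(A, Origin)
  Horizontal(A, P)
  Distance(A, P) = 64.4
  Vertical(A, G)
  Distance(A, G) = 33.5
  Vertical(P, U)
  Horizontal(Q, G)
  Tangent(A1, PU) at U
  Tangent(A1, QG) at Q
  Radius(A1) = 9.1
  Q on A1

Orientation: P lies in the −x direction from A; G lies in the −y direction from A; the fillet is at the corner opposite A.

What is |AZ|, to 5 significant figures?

60.444

A is at the origin; A and P share the same y with |AP| = 64.4 and P on the −x side, so P = (-64.400, 0.0000). AG is vertical with |AG| = 33.5 and G on the −y side, so G = (0.0000, -33.500). The virtual corner opposite A is at (-64.400, -33.500). A1 meets PU tangentially, so ZU is at right angles to PU and since A1 is tangent to QG there, ZQ ⟂ QG, with radius 9.1, so the center Z sits 9.1 in from both sides at Z = (-55.300, -24.400). Then |AZ| = |Z − A| = 60.444.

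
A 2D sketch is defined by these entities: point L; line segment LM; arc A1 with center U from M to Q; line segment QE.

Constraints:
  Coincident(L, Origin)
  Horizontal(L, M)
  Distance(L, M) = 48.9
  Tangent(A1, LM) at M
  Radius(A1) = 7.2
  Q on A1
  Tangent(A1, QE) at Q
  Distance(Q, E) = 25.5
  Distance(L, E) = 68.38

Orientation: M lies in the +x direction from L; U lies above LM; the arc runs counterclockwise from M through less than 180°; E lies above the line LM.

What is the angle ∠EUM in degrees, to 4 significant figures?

152.6°

Checks: |UQ| = 7.200 ✓; ∠(UQ, QE) = 90.00° ✓; |QE| = 25.50 ✓; |LE| = 68.38 ✓.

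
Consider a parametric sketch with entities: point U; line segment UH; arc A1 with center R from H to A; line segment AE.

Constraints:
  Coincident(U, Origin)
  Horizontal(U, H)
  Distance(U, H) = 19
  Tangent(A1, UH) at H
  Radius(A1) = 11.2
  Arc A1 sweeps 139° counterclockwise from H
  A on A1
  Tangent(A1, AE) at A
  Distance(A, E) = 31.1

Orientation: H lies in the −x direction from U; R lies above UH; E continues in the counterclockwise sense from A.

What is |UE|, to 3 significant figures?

53.3

On A1, H sits at bearing -90° from R; a 139° counterclockwise sweep puts A at bearing 49°, so A = R + 11.2·(cos 49°, sin 49°) = (-11.7, 19.7). A1 meets AE tangentially, so RA is at right angles to AE, so AE runs along (−sin 49°, cos 49°); with |AE| = 31.1, E = (-35.1, 40.1). Then |UE| = |E − U| = 53.3.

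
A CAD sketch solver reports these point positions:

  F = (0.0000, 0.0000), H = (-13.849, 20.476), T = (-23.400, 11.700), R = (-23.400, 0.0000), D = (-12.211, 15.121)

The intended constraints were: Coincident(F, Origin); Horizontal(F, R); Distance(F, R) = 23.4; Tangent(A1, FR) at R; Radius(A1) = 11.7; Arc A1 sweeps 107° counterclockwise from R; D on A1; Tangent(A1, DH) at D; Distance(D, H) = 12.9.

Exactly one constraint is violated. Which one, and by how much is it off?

Distance(D, H) = 12.9 — off by 7.30.

F = (0.00, 0.00) ✓; F.y = 0.00, R.y = 0.00 ✓; |FR| = 23.40 ✓; ∠(TR, RF) = 90.00° ✓; |TR| = 11.70 ✓; bearing(T→D) − bearing(T→R) = 107.0° ✓; |TD| = 11.70 ✓; ∠(TD, DH) = 89.99° ✓; |DH| = 5.600 ✗.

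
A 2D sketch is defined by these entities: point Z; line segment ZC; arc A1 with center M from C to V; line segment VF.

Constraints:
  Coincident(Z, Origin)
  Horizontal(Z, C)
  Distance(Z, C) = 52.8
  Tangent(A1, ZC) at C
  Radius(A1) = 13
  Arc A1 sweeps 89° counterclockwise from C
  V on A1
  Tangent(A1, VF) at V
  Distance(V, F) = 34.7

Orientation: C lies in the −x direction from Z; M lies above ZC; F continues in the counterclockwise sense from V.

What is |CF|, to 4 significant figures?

49.38

Z is at the origin; ZC is horizontal with |ZC| = 52.8 and C on the −x side, so C = (-52.80, 0.000). A1 meets ZC tangentially, so MC is at right angles to ZC, so M = C + (0, 13) = (-52.80, 13.00). On A1, C sits at bearing -90° from M; an 89° counterclockwise sweep puts V at bearing -1°, so V = M + 13.0·(cos -1°, sin -1°) = (-39.80, 12.77). Tangency of A1 to VF means the radius MV is perpendicular to VF, so VF runs along (−sin -1°, cos -1°); with |VF| = 34.7, F = (-39.20, 47.47). Then |CF| = |F − C| = 49.38.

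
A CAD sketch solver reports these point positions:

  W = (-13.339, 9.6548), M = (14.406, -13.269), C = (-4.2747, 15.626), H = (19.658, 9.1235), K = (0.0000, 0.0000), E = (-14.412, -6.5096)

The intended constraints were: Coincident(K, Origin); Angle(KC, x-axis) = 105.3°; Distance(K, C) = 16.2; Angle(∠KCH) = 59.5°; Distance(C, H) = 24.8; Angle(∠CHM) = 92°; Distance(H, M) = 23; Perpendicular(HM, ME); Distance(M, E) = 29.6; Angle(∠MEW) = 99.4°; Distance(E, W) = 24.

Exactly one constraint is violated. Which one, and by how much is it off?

Distance(E, W) = 24 — off by 7.80.

K = (0.00, 0.00) ✓; KC at 105.3° ✓; |KC| = 16.20 ✓; ∠KCH = 59.50° ✓; |CH| = 24.80 ✓; ∠CHM = 92.00° ✓; |HM| = 23.00 ✓; ∠(HM, ME) = 90.00° ✓; |ME| = 29.60 ✓; ∠MEW = 99.40° ✓; |EW| = 16.20 ✗.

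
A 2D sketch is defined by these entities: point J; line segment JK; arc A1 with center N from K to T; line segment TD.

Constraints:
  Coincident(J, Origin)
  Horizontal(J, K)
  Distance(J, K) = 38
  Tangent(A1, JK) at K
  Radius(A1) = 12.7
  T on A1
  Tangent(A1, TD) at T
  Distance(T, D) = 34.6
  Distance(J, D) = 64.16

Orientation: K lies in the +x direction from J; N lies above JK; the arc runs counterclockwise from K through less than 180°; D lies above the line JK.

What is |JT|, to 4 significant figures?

52.75

J is at the origin; J and K share the same y with |JK| = 38.0 and K on the +x side, so K = (38.00, 0.000). A1 meets JK tangentially, so NK is at right angles to JK, so N = K + (0, 12.7) = (38.00, 12.70). Since NT ⟂ TD (tangency), |ND| = √(12.7² + 34.6²) = 36.86 regardless of where T sits on A1. So D lies on both circle(J, 64.16) and circle(N, 36.86); the above-JK intersection is D = (40.89, 49.44). T is the foot of the tangent from D: T = (50.23, 16.13).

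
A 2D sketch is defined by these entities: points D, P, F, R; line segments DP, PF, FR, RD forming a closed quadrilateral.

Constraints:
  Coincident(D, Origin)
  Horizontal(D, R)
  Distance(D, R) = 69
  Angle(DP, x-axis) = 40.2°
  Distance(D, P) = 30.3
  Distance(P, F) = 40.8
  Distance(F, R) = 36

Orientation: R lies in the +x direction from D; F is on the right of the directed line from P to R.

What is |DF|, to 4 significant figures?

42.29

Checks: |PF| = 40.80 ✓; |FR| = 36.00 ✓.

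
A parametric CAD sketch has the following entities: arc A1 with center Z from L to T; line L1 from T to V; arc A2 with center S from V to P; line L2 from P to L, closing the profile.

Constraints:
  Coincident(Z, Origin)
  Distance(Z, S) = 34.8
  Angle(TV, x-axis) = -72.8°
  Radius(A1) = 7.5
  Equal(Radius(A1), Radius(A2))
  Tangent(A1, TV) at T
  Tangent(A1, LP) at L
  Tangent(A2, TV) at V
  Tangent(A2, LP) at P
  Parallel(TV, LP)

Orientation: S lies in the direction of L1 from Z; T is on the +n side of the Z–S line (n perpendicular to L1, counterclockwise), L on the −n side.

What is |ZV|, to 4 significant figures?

35.60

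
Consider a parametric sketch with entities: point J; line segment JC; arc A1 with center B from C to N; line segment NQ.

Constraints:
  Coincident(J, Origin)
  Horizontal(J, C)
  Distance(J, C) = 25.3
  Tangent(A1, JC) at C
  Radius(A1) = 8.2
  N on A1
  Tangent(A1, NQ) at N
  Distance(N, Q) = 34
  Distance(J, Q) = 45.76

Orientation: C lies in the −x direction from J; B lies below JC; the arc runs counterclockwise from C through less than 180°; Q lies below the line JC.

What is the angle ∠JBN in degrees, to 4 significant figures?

171.5°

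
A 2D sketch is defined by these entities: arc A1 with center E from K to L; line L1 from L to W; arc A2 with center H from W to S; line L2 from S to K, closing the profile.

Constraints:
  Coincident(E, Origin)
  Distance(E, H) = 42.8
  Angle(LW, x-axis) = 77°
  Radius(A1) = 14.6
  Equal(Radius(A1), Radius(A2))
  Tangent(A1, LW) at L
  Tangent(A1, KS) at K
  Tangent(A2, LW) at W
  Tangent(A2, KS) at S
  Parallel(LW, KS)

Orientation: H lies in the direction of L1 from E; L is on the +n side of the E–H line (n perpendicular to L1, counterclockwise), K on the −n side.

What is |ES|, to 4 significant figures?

45.22

The slot axis is L1's direction at 77.0°, so u = (cos 77.0°, sin 77.0°) = (0.2250, 0.9744) and n = (−sin 77.0°, cos 77.0°) = (-0.9744, 0.2250). E is at the origin and H lies 42.8 along u from E, so H = 42.8·u = (9.628, 41.70). Tangency of A1 to both parallel lines with radius 14.6 puts L and K at E ± 14.6·n: L = (-14.23, 3.284), K = (14.23, -3.284). Equal radii place W and S the same way about H: W = H + 14.6·n = (-4.598, 44.99), S = H − 14.6·n = (23.85, 38.42). Then |ES| = |S − E| = 45.22.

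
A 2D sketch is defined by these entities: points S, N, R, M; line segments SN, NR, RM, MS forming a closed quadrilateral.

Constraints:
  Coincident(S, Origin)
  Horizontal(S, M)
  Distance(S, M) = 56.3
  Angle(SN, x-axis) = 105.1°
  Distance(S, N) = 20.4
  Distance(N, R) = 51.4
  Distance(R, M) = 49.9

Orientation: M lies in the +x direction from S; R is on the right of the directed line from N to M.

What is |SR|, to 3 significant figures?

31.3

Checks: |NR| = 51.40 ✓; |RM| = 49.90 ✓.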